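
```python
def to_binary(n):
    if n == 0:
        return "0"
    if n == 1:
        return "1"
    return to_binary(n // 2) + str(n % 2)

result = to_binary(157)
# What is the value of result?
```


to_binary(157)
= to_binary(78) + "1"
= to_binary(39) + "0" + "1"
= to_binary(19) + "1" + "0" + "1"
= to_binary(9) + "1" + "1" + "0" + "1"
= to_binary(4) + "1" + "1" + "1" + "0" + "1"
= to_binary(2) + "0" + "1" + "1" + "1" + "0" + "1"
= to_binary(1) + "0" + "0" + "1" + "1" + "1" + "0" + "1"
= "1" + "0" + "0" + "1" + "1" + "1" + "0" + "1"
= "10011101"


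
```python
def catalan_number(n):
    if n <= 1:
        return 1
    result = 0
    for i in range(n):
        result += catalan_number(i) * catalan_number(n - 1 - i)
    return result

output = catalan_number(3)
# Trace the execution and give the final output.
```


catalan_number(3)
= sum of catalan_number(i) * catalan_number(3-1-i) for i in 0..2
First compute sub-values bottom-up:
  catalan_number(0) = 1, catalan_number(1) = 1
  catalan_number(2) = 1*1 + 1*1 = 2
Now catalan_number(3):
  catalan_number(0)*catalan_number(2) = 1*2 = 2
  catalan_number(1)*catalan_number(1) = 1*1 = 1
  catalan_number(2)*catalan_number(0) = 2*1 = 2
= 2 + 1 + 2
= 5


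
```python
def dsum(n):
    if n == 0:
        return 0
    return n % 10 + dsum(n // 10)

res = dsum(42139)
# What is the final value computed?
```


dsum(42139)
= 9 + dsum(4213)
= 9 + 3 + dsum(421)
= 9 + 3 + 1 + dsum(42)
= 9 + 3 + 1 + 2 + dsum(4)
= 9 + 3 + 1 + 2 + 4 + dsum(0)
= 9 + 3 + 1 + 2 + 4 + 0
= 19


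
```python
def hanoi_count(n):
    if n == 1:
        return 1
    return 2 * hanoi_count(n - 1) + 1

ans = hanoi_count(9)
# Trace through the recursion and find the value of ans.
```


hanoi_count(9)
= 2 * hanoi_count(8) + 1
= 2 * (2 * hanoi_count(7) + 1) + 1
= 2 * (2 * (2 * hanoi_count(6) + 1) + 1) + 1
= 2 * (2 * (2 * (2 * hanoi_count(5) + 1) + 1) + 1) + 1
= 2 * (2 * (2 * (2 * (2 * hanoi_count(4) + 1) + 1) + 1) + 1) + 1
= 2 * (2 * (2 * (2 * (2 * (2 * hanoi_count(3) + 1) + 1) + 1) + 1) + 1) + 1
= 2 * (2 * (2 * (2 * (2 * (2 * (2 * hanoi_count(2) + 1) + 1) + 1) + 1) + 1) + 1) + 1
= 2 * (2 * (2 * (2 * (2 * (2 * (2 * (2 * hanoi_count(1) + 1) + 1) + 1) + 1) + 1) + 1) + 1) + 1
Now compute bottom-up:
hanoi_count(1) = 1
hanoi_count(2) = 2 * 1 + 1 = 3
hanoi_count(3) = 2 * 3 + 1 = 7
hanoi_count(4) = 2 * 7 + 1 = 15
hanoi_count(5) = 2 * 15 + 1 = 31
hanoi_count(6) = 2 * 31 + 1 = 63
hanoi_count(7) = 2 * 63 + 1 = 127
hanoi_count(8) = 2 * 127 + 1 = 255
hanoi_count(9) = 2 * 255 + 1 = 511
= 511


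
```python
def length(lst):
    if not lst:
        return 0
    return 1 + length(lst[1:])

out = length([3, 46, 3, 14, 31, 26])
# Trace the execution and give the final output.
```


length([3, 46, 3, 14, 31, 26])
= 1 + length([46, 3, 14, 31, 26])
= 1 + 1 + length([3, 14, 31, 26])
= 1 + 1 + 1 + length([14, 31, 26])
= 1 + 1 + 1 + 1 + length([31, 26])
= 1 + 1 + 1 + 1 + 1 + length([26])
= 1 + 1 + 1 + 1 + 1 + 1 + length([])
= 1 + 1 + 1 + 1 + 1 + 1 + 0
= 6


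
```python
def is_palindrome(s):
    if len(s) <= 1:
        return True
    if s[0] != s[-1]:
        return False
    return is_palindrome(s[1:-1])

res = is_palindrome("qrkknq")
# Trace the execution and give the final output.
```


is_palindrome("qrkknq")
"qrkknq": s[0]='q' == s[-1]='q' -> is_palindrome("rkkn")
"rkkn": s[0]='r' != s[-1]='n' -> False
= False


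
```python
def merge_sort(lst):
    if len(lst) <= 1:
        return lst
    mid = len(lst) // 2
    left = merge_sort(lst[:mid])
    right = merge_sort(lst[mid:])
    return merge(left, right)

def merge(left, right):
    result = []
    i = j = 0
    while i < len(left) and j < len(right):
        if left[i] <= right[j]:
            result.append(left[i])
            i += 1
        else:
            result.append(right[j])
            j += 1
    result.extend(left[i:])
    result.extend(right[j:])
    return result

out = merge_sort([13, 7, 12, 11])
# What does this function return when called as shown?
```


merge_sort([13, 7, 12, 11])
Split into [13, 7] and [12, 11]
Left sorted: [7, 13]
Right sorted: [11, 12]
Merge [7, 13] and [11, 12]
= [7, 11, 12, 13]


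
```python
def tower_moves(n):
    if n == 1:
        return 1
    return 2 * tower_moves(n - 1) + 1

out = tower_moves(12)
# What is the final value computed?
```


tower_moves(12)
= 2 * tower_moves(11) + 1
= 2 * (2 * tower_moves(10) + 1) + 1
= 2 * (2 * (2 * tower_moves(9) + 1) + 1) + 1
= 2 * (2 * (2 * (2 * tower_moves(8) + 1) + 1) + 1) + 1
= 2 * (2 * (2 * (2 * (2 * tower_moves(7) + 1) + 1) + 1) + 1) + 1
= 2 * (2 * (2 * (2 * (2 * (2 * tower_moves(6) + 1) + 1) + 1) + 1) + 1) + 1
= 2 * (2 * (2 * (2 * (2 * (2 * (2 * tower_moves(5) + 1) + 1) + 1) + 1) + 1) + 1) + 1
= 2 * (2 * (2 * (2 * (2 * (2 * (2 * (2 * tower_moves(4) + 1) + 1) + 1) + 1) + 1) + 1) + 1) + 1
= 2 * (2 * (2 * (2 * (2 * (2 * (2 * (2 * (2 * tower_moves(3) + 1) + 1) + 1) + 1) + 1) + 1) + 1) + 1) + 1
= 2 * (2 * (2 * (2 * (2 * (2 * (2 * (2 * (2 * (2 * tower_moves(2) + 1) + 1) + 1) + 1) + 1) + 1) + 1) + 1) + 1) + 1
= 2 * (2 * (2 * (2 * (2 * (2 * (2 * (2 * (2 * (2 * (2 * tower_moves(1) + 1) + 1) + 1) + 1) + 1) + 1) + 1) + 1) + 1) + 1) + 1
Now compute bottom-up:
tower_moves(1) = 1
tower_moves(2) = 2 * 1 + 1 = 3
tower_moves(3) = 2 * 3 + 1 = 7
tower_moves(4) = 2 * 7 + 1 = 15
tower_moves(5) = 2 * 15 + 1 = 31
tower_moves(6) = 2 * 31 + 1 = 63
tower_moves(7) = 2 * 63 + 1 = 127
tower_moves(8) = 2 * 127 + 1 = 255
tower_moves(9) = 2 * 255 + 1 = 511
tower_moves(10) = 2 * 511 + 1 = 1023
tower_moves(11) = 2 * 1023 + 1 = 2047
tower_moves(12) = 2 * 2047 + 1 = 4095
= 4095


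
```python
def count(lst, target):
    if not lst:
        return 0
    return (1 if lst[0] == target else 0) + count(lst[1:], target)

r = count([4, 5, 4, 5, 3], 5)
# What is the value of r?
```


count([4, 5, 4, 5, 3], 5)
lst[0]=4 != 5: 0 + count([5, 4, 5, 3], 5)
lst[0]=5 == 5: 1 + count([4, 5, 3], 5)
lst[0]=4 != 5: 0 + count([5, 3], 5)
lst[0]=5 == 5: 1 + count([3], 5)
lst[0]=3 != 5: 0 + count([], 5)
= 2


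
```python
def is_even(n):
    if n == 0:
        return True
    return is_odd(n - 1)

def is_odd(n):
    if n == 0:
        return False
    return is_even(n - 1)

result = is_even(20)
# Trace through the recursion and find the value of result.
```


is_even(20)
= is_odd(19)
= is_even(18)
= is_odd(17)
= is_even(16)
= is_odd(15)
= is_even(14)
= is_odd(13)
= is_even(12)
= is_odd(11)
= is_even(10)
= is_odd(9)
= is_even(8)
= is_odd(7)
= is_even(6)
= is_odd(5)
= is_even(4)
= is_odd(3)
= is_even(2)
= is_odd(1)
= is_even(0)
n == 0: return True
= True


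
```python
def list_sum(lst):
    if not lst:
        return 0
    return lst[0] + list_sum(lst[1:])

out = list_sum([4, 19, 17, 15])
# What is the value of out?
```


list_sum([4, 19, 17, 15])
= 4 + list_sum([19, 17, 15])
= 4 + 19 + list_sum([17, 15])
= 4 + 19 + 17 + list_sum([15])
= 4 + 19 + 17 + 15 + list_sum([])
= 4 + 19 + 17 + 15 + 0
= 55


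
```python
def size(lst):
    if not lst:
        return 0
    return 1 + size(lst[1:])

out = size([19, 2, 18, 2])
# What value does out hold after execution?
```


size([19, 2, 18, 2])
= 1 + size([2, 18, 2])
= 1 + 1 + size([18, 2])
= 1 + 1 + 1 + size([2])
= 1 + 1 + 1 + 1 + size([])
= 1 + 1 + 1 + 1 + 0
= 4


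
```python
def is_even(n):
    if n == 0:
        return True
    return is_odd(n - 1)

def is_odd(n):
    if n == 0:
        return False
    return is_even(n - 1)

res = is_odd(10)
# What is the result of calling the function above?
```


is_odd(10)
= is_even(9)
= is_odd(8)
= is_even(7)
= is_odd(6)
= is_even(5)
= is_odd(4)
= is_even(3)
= is_odd(2)
= is_even(1)
= is_odd(0)
n == 0: return False
= False


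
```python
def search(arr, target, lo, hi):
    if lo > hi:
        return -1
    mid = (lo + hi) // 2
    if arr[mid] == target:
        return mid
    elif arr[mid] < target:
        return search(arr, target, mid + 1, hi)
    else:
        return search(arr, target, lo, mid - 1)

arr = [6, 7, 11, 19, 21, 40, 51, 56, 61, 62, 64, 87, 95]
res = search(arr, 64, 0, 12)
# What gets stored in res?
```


search(arr, 64, 0, 12)
lo=0, hi=12, mid=6, arr[mid]=51
51 < 64, search right half
lo=7, hi=12, mid=9, arr[mid]=62
62 < 64, search right half
lo=10, hi=12, mid=11, arr[mid]=87
87 > 64, search left half
lo=10, hi=10, mid=10, arr[mid]=64
arr[10] == 64, found at index 10
= 10


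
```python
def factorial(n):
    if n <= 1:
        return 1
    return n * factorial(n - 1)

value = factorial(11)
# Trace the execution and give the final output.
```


factorial(11)
= 11 * factorial(10)
= 11 * 10 * factorial(9)
= 11 * 10 * 9 * factorial(8)
= 11 * 10 * 9 * 8 * factorial(7)
= 11 * 10 * 9 * 8 * 7 * factorial(6)
= 11 * 10 * 9 * 8 * 7 * 6 * factorial(5)
= 11 * 10 * 9 * 8 * 7 * 6 * 5 * factorial(4)
= 11 * 10 * 9 * 8 * 7 * 6 * 5 * 4 * factorial(3)
= 11 * 10 * 9 * 8 * 7 * 6 * 5 * 4 * 3 * factorial(2)
= 11 * 10 * 9 * 8 * 7 * 6 * 5 * 4 * 3 * 2 * factorial(1)
= 11 * 10 * 9 * 8 * 7 * 6 * 5 * 4 * 3 * 2 * 1
= 39916800


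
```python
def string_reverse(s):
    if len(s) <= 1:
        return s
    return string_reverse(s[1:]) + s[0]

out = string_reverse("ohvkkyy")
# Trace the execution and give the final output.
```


string_reverse("ohvkkyy")
= string_reverse("hvkkyy") + "o"
= string_reverse("vkkyy") + "h" + "o"
= string_reverse("kkyy") + "v" + "h" + "o"
= string_reverse("kyy") + "k" + "v" + "h" + "o"
= string_reverse("yy") + "k" + "k" + "v" + "h" + "o"
= string_reverse("y") + "y" + "k" + "k" + "v" + "h" + "o"
= "y" + "y" + "k" + "k" + "v" + "h" + "o"
= "yykkvho"


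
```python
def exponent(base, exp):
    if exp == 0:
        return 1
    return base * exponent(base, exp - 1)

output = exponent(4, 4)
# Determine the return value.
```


exponent(4, 4)
= 4 * exponent(4, 3)
= 4 * 4 * exponent(4, 2)
= 4 * 4 * 4 * exponent(4, 1)
= 4 * 4 * 4 * 4 * exponent(4, 0)
= 4 * 4 * 4 * 4 * 1
= 256


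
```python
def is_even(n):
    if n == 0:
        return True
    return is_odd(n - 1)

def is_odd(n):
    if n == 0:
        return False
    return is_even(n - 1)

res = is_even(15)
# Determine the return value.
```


is_even(15)
= is_odd(14)
= is_even(13)
= is_odd(12)
= is_even(11)
= is_odd(10)
= is_even(9)
= is_odd(8)
= is_even(7)
= is_odd(6)
= is_even(5)
= is_odd(4)
= is_even(3)
= is_odd(2)
= is_even(1)
= is_odd(0)
n == 0: return False
= False


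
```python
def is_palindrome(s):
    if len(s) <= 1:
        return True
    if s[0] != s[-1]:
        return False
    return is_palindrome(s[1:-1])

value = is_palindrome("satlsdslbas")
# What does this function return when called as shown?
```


is_palindrome("satlsdslbas")
"satlsdslbas": s[0]='s' == s[-1]='s' -> is_palindrome("atlsdslba")
"atlsdslba": s[0]='a' == s[-1]='a' -> is_palindrome("tlsdslb")
"tlsdslb": s[0]='t' != s[-1]='b' -> False
= False


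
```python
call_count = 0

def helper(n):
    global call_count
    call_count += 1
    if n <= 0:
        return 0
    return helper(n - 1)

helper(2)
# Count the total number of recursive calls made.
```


helper(2) calls helper(1) calls ... calls helper(0)
Total calls: 2 + 1 (for base case) = 3


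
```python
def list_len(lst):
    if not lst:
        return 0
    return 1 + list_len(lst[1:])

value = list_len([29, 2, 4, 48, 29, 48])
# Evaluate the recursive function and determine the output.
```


list_len([29, 2, 4, 48, 29, 48])
= 1 + list_len([2, 4, 48, 29, 48])
= 1 + 1 + list_len([4, 48, 29, 48])
= 1 + 1 + 1 + list_len([48, 29, 48])
= 1 + 1 + 1 + 1 + list_len([29, 48])
= 1 + 1 + 1 + 1 + 1 + list_len([48])
= 1 + 1 + 1 + 1 + 1 + 1 + list_len([])
= 1 + 1 + 1 + 1 + 1 + 1 + 0
= 6


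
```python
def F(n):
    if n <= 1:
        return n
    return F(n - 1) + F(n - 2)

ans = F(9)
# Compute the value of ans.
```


F(9)
= F(8) + F(7)
= (F(7) + F(6)) + F(7)
Computing bottom-up: F(0)=0, F(1)=1, F(2)=1, F(3)=2, F(4)=3, F(5)=5, F(6)=8, F(7)=13, F(8)=21, F(9)=34
= 34


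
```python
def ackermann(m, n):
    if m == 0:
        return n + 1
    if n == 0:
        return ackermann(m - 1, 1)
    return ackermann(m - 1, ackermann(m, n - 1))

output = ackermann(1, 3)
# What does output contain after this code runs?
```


ackermann(1, 3)
= ackermann(0, ackermann(1, 2))
First compute ackermann(1, 2) = 4
= ackermann(0, 4)
= 5


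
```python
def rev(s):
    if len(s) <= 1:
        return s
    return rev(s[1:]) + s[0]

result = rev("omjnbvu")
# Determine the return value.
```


rev("omjnbvu")
= rev("mjnbvu") + "o"
= rev("jnbvu") + "m" + "o"
= rev("nbvu") + "j" + "m" + "o"
= rev("bvu") + "n" + "j" + "m" + "o"
= rev("vu") + "b" + "n" + "j" + "m" + "o"
= rev("u") + "v" + "b" + "n" + "j" + "m" + "o"
= "u" + "v" + "b" + "n" + "j" + "m" + "o"
= "uvbnjmo"


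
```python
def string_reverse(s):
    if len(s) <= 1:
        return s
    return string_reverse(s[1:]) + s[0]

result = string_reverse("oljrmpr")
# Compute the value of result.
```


string_reverse("oljrmpr")
= string_reverse("ljrmpr") + "o"
= string_reverse("jrmpr") + "l" + "o"
= string_reverse("rmpr") + "j" + "l" + "o"
= string_reverse("mpr") + "r" + "j" + "l" + "o"
= string_reverse("pr") + "m" + "r" + "j" + "l" + "o"
= string_reverse("r") + "p" + "m" + "r" + "j" + "l" + "o"
= "r" + "p" + "m" + "r" + "j" + "l" + "o"
= "rpmrjlo"


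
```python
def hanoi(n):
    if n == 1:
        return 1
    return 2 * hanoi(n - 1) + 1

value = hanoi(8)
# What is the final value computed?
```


hanoi(8)
= 2 * hanoi(7) + 1
= 2 * (2 * hanoi(6) + 1) + 1
= 2 * (2 * (2 * hanoi(5) + 1) + 1) + 1
= 2 * (2 * (2 * (2 * hanoi(4) + 1) + 1) + 1) + 1
= 2 * (2 * (2 * (2 * (2 * hanoi(3) + 1) + 1) + 1) + 1) + 1
= 2 * (2 * (2 * (2 * (2 * (2 * hanoi(2) + 1) + 1) + 1) + 1) + 1) + 1
= 2 * (2 * (2 * (2 * (2 * (2 * (2 * hanoi(1) + 1) + 1) + 1) + 1) + 1) + 1) + 1
Now compute bottom-up:
hanoi(1) = 1
hanoi(2) = 2 * 1 + 1 = 3
hanoi(3) = 2 * 3 + 1 = 7
hanoi(4) = 2 * 7 + 1 = 15
hanoi(5) = 2 * 15 + 1 = 31
hanoi(6) = 2 * 31 + 1 = 63
hanoi(7) = 2 * 63 + 1 = 127
hanoi(8) = 2 * 127 + 1 = 255
= 255


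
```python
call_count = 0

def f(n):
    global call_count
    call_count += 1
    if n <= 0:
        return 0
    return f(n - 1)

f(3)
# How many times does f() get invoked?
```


f(3) calls f(2) calls ... calls f(0)
Total calls: 3 + 1 (for base case) = 4


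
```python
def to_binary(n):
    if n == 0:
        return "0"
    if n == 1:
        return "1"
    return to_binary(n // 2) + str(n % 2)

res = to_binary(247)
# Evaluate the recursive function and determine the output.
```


to_binary(247)
= to_binary(123) + "1"
= to_binary(61) + "1" + "1"
= to_binary(30) + "1" + "1" + "1"
= to_binary(15) + "0" + "1" + "1" + "1"
= to_binary(7) + "1" + "0" + "1" + "1" + "1"
= to_binary(3) + "1" + "1" + "0" + "1" + "1" + "1"
= to_binary(1) + "1" + "1" + "1" + "0" + "1" + "1" + "1"
= "1" + "1" + "1" + "1" + "0" + "1" + "1" + "1"
= "11110111"


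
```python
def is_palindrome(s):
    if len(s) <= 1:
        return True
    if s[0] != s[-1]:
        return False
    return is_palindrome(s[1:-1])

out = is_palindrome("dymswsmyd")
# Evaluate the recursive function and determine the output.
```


is_palindrome("dymswsmyd")
"dymswsmyd": s[0]='d' == s[-1]='d' -> is_palindrome("ymswsmy")
"ymswsmy": s[0]='y' == s[-1]='y' -> is_palindrome("mswsm")
"mswsm": s[0]='m' == s[-1]='m' -> is_palindrome("sws")
"sws": s[0]='s' == s[-1]='s' -> is_palindrome("w")
"w": len <= 1 -> True
= True


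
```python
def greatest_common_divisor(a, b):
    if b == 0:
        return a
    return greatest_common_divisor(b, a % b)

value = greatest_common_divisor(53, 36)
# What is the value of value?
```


greatest_common_divisor(53, 36)
= greatest_common_divisor(36, 53 % 36) = greatest_common_divisor(36, 17)
= greatest_common_divisor(17, 36 % 17) = greatest_common_divisor(17, 2)
= greatest_common_divisor(2, 17 % 2) = greatest_common_divisor(2, 1)
= greatest_common_divisor(1, 2 % 1) = greatest_common_divisor(1, 0)
b == 0, return a = 1


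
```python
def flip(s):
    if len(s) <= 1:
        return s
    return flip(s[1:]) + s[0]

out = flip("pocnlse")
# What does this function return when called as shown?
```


flip("pocnlse")
= flip("ocnlse") + "p"
= flip("cnlse") + "o" + "p"
= flip("nlse") + "c" + "o" + "p"
= flip("lse") + "n" + "c" + "o" + "p"
= flip("se") + "l" + "n" + "c" + "o" + "p"
= flip("e") + "s" + "l" + "n" + "c" + "o" + "p"
= "e" + "s" + "l" + "n" + "c" + "o" + "p"
= "eslncop"


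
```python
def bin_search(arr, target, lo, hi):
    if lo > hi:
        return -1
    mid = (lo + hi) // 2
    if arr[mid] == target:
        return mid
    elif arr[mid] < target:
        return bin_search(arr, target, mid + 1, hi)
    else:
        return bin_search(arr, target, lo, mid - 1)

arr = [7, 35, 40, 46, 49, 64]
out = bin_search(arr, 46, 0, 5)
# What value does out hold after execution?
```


bin_search(arr, 46, 0, 5)
lo=0, hi=5, mid=2, arr[mid]=40
40 < 46, search right half
lo=3, hi=5, mid=4, arr[mid]=49
49 > 46, search left half
lo=3, hi=3, mid=3, arr[mid]=46
arr[3] == 46, found at index 3
= 3


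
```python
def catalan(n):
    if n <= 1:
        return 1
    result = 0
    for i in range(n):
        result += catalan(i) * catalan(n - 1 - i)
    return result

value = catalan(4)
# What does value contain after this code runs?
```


catalan(4)
= sum of catalan(i) * catalan(4-1-i) for i in 0..3
First compute sub-values bottom-up:
  catalan(0) = 1, catalan(1) = 1
  catalan(2) = 1*1 + 1*1 = 2
  catalan(3) = 1*2 + 1*1 + 2*1 = 5
Now catalan(4):
  catalan(0)*catalan(3) = 1*5 = 5
  catalan(1)*catalan(2) = 1*2 = 2
  catalan(2)*catalan(1) = 2*1 = 2
  catalan(3)*catalan(0) = 5*1 = 5
= 5 + 2 + 2 + 5
= 14


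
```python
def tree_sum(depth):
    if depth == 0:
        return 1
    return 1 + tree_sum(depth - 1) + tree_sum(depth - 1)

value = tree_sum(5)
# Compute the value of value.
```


tree_sum(5)
= 1 + tree_sum(4) + tree_sum(4)
= 1 + 2 * tree_sum(4)
tree_sum(k) = 2^(k+1) - 1
tree_sum(0) = 1
tree_sum(1) = 3
tree_sum(2) = 7
tree_sum(3) = 15
tree_sum(4) = 31
tree_sum(5) = 2^6 - 1 = 63


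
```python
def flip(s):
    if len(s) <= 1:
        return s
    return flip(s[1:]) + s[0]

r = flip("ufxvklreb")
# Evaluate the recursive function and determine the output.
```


flip("ufxvklreb")
= flip("fxvklreb") + "u"
= flip("xvklreb") + "f" + "u"
= flip("vklreb") + "x" + "f" + "u"
= flip("klreb") + "v" + "x" + "f" + "u"
= flip("lreb") + "k" + "v" + "x" + "f" + "u"
= flip("reb") + "l" + "k" + "v" + "x" + "f" + "u"
= flip("eb") + "r" + "l" + "k" + "v" + "x" + "f" + "u"
= flip("b") + "e" + "r" + "l" + "k" + "v" + "x" + "f" + "u"
= "b" + "e" + "r" + "l" + "k" + "v" + "x" + "f" + "u"
= "berlkvxfu"


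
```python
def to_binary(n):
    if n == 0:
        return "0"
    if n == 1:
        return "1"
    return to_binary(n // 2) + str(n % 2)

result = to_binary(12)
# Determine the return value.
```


to_binary(12)
= to_binary(6) + "0"
= to_binary(3) + "0" + "0"
= to_binary(1) + "1" + "0" + "0"
= "1" + "1" + "0" + "0"
= "1100"


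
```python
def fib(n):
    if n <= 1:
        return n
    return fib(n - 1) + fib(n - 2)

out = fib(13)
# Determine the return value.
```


fib(13)
= fib(12) + fib(11)
= (fib(11) + fib(10)) + fib(11)
Computing bottom-up: fib(0)=0, fib(1)=1, fib(2)=1, fib(3)=2, fib(4)=3, fib(5)=5, fib(6)=8, fib(7)=13, fib(8)=21, fib(9)=34, fib(10)=55, fib(11)=89, fib(12)=144, fib(13)=233
= 233


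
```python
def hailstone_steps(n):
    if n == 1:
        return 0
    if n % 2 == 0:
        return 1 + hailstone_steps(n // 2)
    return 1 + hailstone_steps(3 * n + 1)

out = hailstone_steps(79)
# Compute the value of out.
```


hailstone_steps(79)
79 is odd -> 3*79+1 = 238 -> hailstone_steps(238)
238 is even -> hailstone_steps(119)
119 is odd -> 3*119+1 = 358 -> hailstone_steps(358)
358 is even -> hailstone_steps(179)
179 is odd -> 3*179+1 = 538 -> hailstone_steps(538)
538 is even -> hailstone_steps(269)
269 is odd -> 3*269+1 = 808 -> hailstone_steps(808)
808 is even -> hailstone_steps(404)
404 is even -> hailstone_steps(202)
202 is even -> hailstone_steps(101)
101 is odd -> 3*101+1 = 304 -> hailstone_steps(304)
304 is even -> hailstone_steps(152)
152 is even -> hailstone_steps(76)
76 is even -> hailstone_steps(38)
38 is even -> hailstone_steps(19)
19 is odd -> 3*19+1 = 58 -> hailstone_steps(58)
58 is even -> hailstone_steps(29)
29 is odd -> 3*29+1 = 88 -> hailstone_steps(88)
88 is even -> hailstone_steps(44)
44 is even -> hailstone_steps(22)
22 is even -> hailstone_steps(11)
11 is odd -> 3*11+1 = 34 -> hailstone_steps(34)
34 is even -> hailstone_steps(17)
17 is odd -> 3*17+1 = 52 -> hailstone_steps(52)
52 is even -> hailstone_steps(26)
26 is even -> hailstone_steps(13)
13 is odd -> 3*13+1 = 40 -> hailstone_steps(40)
40 is even -> hailstone_steps(20)
20 is even -> hailstone_steps(10)
10 is even -> hailstone_steps(5)
5 is odd -> 3*5+1 = 16 -> hailstone_steps(16)
16 is even -> hailstone_steps(8)
8 is even -> hailstone_steps(4)
4 is even -> hailstone_steps(2)
2 is even -> hailstone_steps(1)
Reached 1 after 35 steps
= 35


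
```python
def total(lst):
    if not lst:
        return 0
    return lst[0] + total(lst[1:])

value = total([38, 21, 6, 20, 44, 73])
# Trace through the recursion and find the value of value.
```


total([38, 21, 6, 20, 44, 73])
= 38 + total([21, 6, 20, 44, 73])
= 38 + 21 + total([6, 20, 44, 73])
= 38 + 21 + 6 + total([20, 44, 73])
= 38 + 21 + 6 + 20 + total([44, 73])
= 38 + 21 + 6 + 20 + 44 + total([73])
= 38 + 21 + 6 + 20 + 44 + 73 + total([])
= 38 + 21 + 6 + 20 + 44 + 73 + 0
= 202


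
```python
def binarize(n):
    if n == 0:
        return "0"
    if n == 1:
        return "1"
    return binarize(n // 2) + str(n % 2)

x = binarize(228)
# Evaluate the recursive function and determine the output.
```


binarize(228)
= binarize(114) + "0"
= binarize(57) + "0" + "0"
= binarize(28) + "1" + "0" + "0"
= binarize(14) + "0" + "1" + "0" + "0"
= binarize(7) + "0" + "0" + "1" + "0" + "0"
= binarize(3) + "1" + "0" + "0" + "1" + "0" + "0"
= binarize(1) + "1" + "1" + "0" + "0" + "1" + "0" + "0"
= "1" + "1" + "1" + "0" + "0" + "1" + "0" + "0"
= "11100100"


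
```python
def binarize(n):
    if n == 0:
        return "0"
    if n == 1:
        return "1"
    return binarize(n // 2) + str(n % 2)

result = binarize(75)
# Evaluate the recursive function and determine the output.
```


binarize(75)
= binarize(37) + "1"
= binarize(18) + "1" + "1"
= binarize(9) + "0" + "1" + "1"
= binarize(4) + "1" + "0" + "1" + "1"
= binarize(2) + "0" + "1" + "0" + "1" + "1"
= binarize(1) + "0" + "0" + "1" + "0" + "1" + "1"
= "1" + "0" + "0" + "1" + "0" + "1" + "1"
= "1001011"


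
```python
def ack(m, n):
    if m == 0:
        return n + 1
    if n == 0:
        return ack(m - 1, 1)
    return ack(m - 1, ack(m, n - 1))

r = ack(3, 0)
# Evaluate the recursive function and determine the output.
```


ack(3, 0)
n == 0: return ack(2, 1)
= ack(2, 1) = 5
= 5


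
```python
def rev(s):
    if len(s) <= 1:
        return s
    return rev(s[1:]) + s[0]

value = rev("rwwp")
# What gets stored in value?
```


rev("rwwp")
= rev("wwp") + "r"
= rev("wp") + "w" + "r"
= rev("p") + "w" + "w" + "r"
= "p" + "w" + "w" + "r"
= "pwwr"


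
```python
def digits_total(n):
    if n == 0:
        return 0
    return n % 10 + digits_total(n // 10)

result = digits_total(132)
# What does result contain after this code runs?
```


digits_total(132)
= 2 + digits_total(13)
= 2 + 3 + digits_total(1)
= 2 + 3 + 1 + digits_total(0)
= 2 + 3 + 1 + 0
= 6


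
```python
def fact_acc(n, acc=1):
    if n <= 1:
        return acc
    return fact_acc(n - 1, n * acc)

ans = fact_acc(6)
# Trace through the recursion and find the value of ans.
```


fact_acc(6, 1)
= fact_acc(5, 6 * 1) = fact_acc(5, 6)
= fact_acc(4, 5 * 6) = fact_acc(4, 30)
= fact_acc(3, 4 * 30) = fact_acc(3, 120)
= fact_acc(2, 3 * 120) = fact_acc(2, 360)
= fact_acc(1, 2 * 360) = fact_acc(1, 720)
n <= 1, return acc = 720


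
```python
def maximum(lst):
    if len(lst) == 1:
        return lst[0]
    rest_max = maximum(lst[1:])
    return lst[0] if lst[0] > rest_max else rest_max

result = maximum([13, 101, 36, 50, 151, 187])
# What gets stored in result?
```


maximum([13, 101, 36, 50, 151, 187])
= compare 13 with maximum([101, 36, 50, 151, 187])
= compare 101 with maximum([36, 50, 151, 187])
= compare 36 with maximum([50, 151, 187])
= compare 50 with maximum([151, 187])
= compare 151 with maximum([187])
Base: maximum([187]) = 187
compare 151 with 187: max = 187
compare 50 with 187: max = 187
compare 36 with 187: max = 187
compare 101 with 187: max = 187
compare 13 with 187: max = 187
= 187


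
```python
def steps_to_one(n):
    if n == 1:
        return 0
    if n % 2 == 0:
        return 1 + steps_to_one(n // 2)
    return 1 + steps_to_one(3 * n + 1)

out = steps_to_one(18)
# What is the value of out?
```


steps_to_one(18)
18 is even -> steps_to_one(9)
9 is odd -> 3*9+1 = 28 -> steps_to_one(28)
28 is even -> steps_to_one(14)
14 is even -> steps_to_one(7)
7 is odd -> 3*7+1 = 22 -> steps_to_one(22)
22 is even -> steps_to_one(11)
11 is odd -> 3*11+1 = 34 -> steps_to_one(34)
34 is even -> steps_to_one(17)
17 is odd -> 3*17+1 = 52 -> steps_to_one(52)
52 is even -> steps_to_one(26)
26 is even -> steps_to_one(13)
13 is odd -> 3*13+1 = 40 -> steps_to_one(40)
40 is even -> steps_to_one(20)
20 is even -> steps_to_one(10)
10 is even -> steps_to_one(5)
5 is odd -> 3*5+1 = 16 -> steps_to_one(16)
16 is even -> steps_to_one(8)
8 is even -> steps_to_one(4)
4 is even -> steps_to_one(2)
2 is even -> steps_to_one(1)
Reached 1 after 20 steps
= 20


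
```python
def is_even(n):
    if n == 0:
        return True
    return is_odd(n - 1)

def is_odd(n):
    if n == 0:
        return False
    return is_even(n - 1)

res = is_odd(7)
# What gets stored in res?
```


is_odd(7)
= is_even(6)
= is_odd(5)
= is_even(4)
= is_odd(3)
= is_even(2)
= is_odd(1)
= is_even(0)
n == 0: return True
= True


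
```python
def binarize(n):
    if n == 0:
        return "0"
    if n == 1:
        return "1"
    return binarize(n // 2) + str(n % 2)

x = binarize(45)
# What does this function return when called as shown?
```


binarize(45)
= binarize(22) + "1"
= binarize(11) + "0" + "1"
= binarize(5) + "1" + "0" + "1"
= binarize(2) + "1" + "1" + "0" + "1"
= binarize(1) + "0" + "1" + "1" + "0" + "1"
= "1" + "0" + "1" + "1" + "0" + "1"
= "101101"


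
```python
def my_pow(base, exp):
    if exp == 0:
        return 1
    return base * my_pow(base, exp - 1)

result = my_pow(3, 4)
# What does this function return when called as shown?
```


my_pow(3, 4)
= 3 * my_pow(3, 3)
= 3 * 3 * my_pow(3, 2)
= 3 * 3 * 3 * my_pow(3, 1)
= 3 * 3 * 3 * 3 * my_pow(3, 0)
= 3 * 3 * 3 * 3 * 1
= 81


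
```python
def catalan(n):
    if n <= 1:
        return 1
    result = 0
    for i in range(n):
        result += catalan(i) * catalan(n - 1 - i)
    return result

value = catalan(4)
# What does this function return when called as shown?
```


catalan(4)
= sum of catalan(i) * catalan(4-1-i) for i in 0..3
First compute sub-values bottom-up:
  catalan(0) = 1, catalan(1) = 1
  catalan(2) = 1*1 + 1*1 = 2
  catalan(3) = 1*2 + 1*1 + 2*1 = 5
Now catalan(4):
  catalan(0)*catalan(3) = 1*5 = 5
  catalan(1)*catalan(2) = 1*2 = 2
  catalan(2)*catalan(1) = 2*1 = 2
  catalan(3)*catalan(0) = 5*1 = 5
= 5 + 2 + 2 + 5
= 14


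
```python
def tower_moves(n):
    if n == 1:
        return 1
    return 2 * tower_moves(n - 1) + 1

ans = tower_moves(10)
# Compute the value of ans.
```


tower_moves(10)
= 2 * tower_moves(9) + 1
= 2 * (2 * tower_moves(8) + 1) + 1
= 2 * (2 * (2 * tower_moves(7) + 1) + 1) + 1
= 2 * (2 * (2 * (2 * tower_moves(6) + 1) + 1) + 1) + 1
= 2 * (2 * (2 * (2 * (2 * tower_moves(5) + 1) + 1) + 1) + 1) + 1
= 2 * (2 * (2 * (2 * (2 * (2 * tower_moves(4) + 1) + 1) + 1) + 1) + 1) + 1
= 2 * (2 * (2 * (2 * (2 * (2 * (2 * tower_moves(3) + 1) + 1) + 1) + 1) + 1) + 1) + 1
= 2 * (2 * (2 * (2 * (2 * (2 * (2 * (2 * tower_moves(2) + 1) + 1) + 1) + 1) + 1) + 1) + 1) + 1
= 2 * (2 * (2 * (2 * (2 * (2 * (2 * (2 * (2 * tower_moves(1) + 1) + 1) + 1) + 1) + 1) + 1) + 1) + 1) + 1
Now compute bottom-up:
tower_moves(1) = 1
tower_moves(2) = 2 * 1 + 1 = 3
tower_moves(3) = 2 * 3 + 1 = 7
tower_moves(4) = 2 * 7 + 1 = 15
tower_moves(5) = 2 * 15 + 1 = 31
tower_moves(6) = 2 * 31 + 1 = 63
tower_moves(7) = 2 * 63 + 1 = 127
tower_moves(8) = 2 * 127 + 1 = 255
tower_moves(9) = 2 * 255 + 1 = 511
tower_moves(10) = 2 * 511 + 1 = 1023
= 1023


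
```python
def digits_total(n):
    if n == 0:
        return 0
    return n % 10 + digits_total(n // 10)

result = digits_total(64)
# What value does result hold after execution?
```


digits_total(64)
= 4 + digits_total(6)
= 4 + 6 + digits_total(0)
= 4 + 6 + 0
= 10


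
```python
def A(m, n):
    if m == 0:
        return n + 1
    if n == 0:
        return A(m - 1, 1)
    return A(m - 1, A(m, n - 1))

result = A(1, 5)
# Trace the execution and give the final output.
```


A(1, 5)
= A(0, A(1, 4))
First compute A(1, 4) = 6
= A(0, 6)
= 7


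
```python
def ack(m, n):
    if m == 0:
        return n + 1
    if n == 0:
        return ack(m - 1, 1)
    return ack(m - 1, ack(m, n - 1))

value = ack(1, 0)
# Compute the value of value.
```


ack(1, 0)
n == 0: return ack(0, 1)
= ack(0, 1) = 2
= 2


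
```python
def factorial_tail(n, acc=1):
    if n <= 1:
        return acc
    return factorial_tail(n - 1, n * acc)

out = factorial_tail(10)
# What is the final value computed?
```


factorial_tail(10, 1)
= factorial_tail(9, 10 * 1) = factorial_tail(9, 10)
= factorial_tail(8, 9 * 10) = factorial_tail(8, 90)
= factorial_tail(7, 8 * 90) = factorial_tail(7, 720)
= factorial_tail(6, 7 * 720) = factorial_tail(6, 5040)
= factorial_tail(5, 6 * 5040) = factorial_tail(5, 30240)
= factorial_tail(4, 5 * 30240) = factorial_tail(4, 151200)
= factorial_tail(3, 4 * 151200) = factorial_tail(3, 604800)
= factorial_tail(2, 3 * 604800) = factorial_tail(2, 1814400)
= factorial_tail(1, 2 * 1814400) = factorial_tail(1, 3628800)
n <= 1, return acc = 3628800


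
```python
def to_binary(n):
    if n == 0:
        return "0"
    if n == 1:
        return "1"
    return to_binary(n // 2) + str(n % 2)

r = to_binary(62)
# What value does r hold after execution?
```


to_binary(62)
= to_binary(31) + "0"
= to_binary(15) + "1" + "0"
= to_binary(7) + "1" + "1" + "0"
= to_binary(3) + "1" + "1" + "1" + "0"
= to_binary(1) + "1" + "1" + "1" + "1" + "0"
= "1" + "1" + "1" + "1" + "1" + "0"
= "111110"


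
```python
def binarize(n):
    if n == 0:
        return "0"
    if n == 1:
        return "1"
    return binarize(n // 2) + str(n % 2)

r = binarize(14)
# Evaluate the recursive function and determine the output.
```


binarize(14)
= binarize(7) + "0"
= binarize(3) + "1" + "0"
= binarize(1) + "1" + "1" + "0"
= "1" + "1" + "1" + "0"
= "1110"


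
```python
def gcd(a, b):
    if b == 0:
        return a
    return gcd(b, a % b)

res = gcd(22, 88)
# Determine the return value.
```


gcd(22, 88)
= gcd(88, 22 % 88) = gcd(88, 22)
= gcd(22, 88 % 22) = gcd(22, 0)
b == 0, return a = 22


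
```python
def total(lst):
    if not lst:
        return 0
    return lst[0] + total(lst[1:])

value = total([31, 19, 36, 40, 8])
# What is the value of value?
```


total([31, 19, 36, 40, 8])
= 31 + total([19, 36, 40, 8])
= 31 + 19 + total([36, 40, 8])
= 31 + 19 + 36 + total([40, 8])
= 31 + 19 + 36 + 40 + total([8])
= 31 + 19 + 36 + 40 + 8 + total([])
= 31 + 19 + 36 + 40 + 8 + 0
= 134


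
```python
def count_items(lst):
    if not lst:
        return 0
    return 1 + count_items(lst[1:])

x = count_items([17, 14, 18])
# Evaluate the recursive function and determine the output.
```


count_items([17, 14, 18])
= 1 + count_items([14, 18])
= 1 + 1 + count_items([18])
= 1 + 1 + 1 + count_items([])
= 1 + 1 + 1 + 0
= 3


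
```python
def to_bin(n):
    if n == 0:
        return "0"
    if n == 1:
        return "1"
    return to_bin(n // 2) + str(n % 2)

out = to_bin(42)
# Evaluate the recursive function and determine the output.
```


to_bin(42)
= to_bin(21) + "0"
= to_bin(10) + "1" + "0"
= to_bin(5) + "0" + "1" + "0"
= to_bin(2) + "1" + "0" + "1" + "0"
= to_bin(1) + "0" + "1" + "0" + "1" + "0"
= "1" + "0" + "1" + "0" + "1" + "0"
= "101010"


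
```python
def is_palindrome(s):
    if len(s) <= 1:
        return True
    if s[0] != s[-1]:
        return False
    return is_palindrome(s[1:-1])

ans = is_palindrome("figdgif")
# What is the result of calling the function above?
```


is_palindrome("figdgif")
"figdgif": s[0]='f' == s[-1]='f' -> is_palindrome("igdgi")
"igdgi": s[0]='i' == s[-1]='i' -> is_palindrome("gdg")
"gdg": s[0]='g' == s[-1]='g' -> is_palindrome("d")
"d": len <= 1 -> True
= True


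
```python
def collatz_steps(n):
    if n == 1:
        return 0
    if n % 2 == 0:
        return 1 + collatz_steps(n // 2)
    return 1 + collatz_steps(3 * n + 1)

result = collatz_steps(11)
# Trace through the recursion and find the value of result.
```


collatz_steps(11)
11 is odd -> 3*11+1 = 34 -> collatz_steps(34)
34 is even -> collatz_steps(17)
17 is odd -> 3*17+1 = 52 -> collatz_steps(52)
52 is even -> collatz_steps(26)
26 is even -> collatz_steps(13)
13 is odd -> 3*13+1 = 40 -> collatz_steps(40)
40 is even -> collatz_steps(20)
20 is even -> collatz_steps(10)
10 is even -> collatz_steps(5)
5 is odd -> 3*5+1 = 16 -> collatz_steps(16)
16 is even -> collatz_steps(8)
8 is even -> collatz_steps(4)
4 is even -> collatz_steps(2)
2 is even -> collatz_steps(1)
Reached 1 after 14 steps
= 14


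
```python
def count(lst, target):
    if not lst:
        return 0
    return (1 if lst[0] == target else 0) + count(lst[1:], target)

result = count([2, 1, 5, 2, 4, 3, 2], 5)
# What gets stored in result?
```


count([2, 1, 5, 2, 4, 3, 2], 5)
lst[0]=2 != 5: 0 + count([1, 5, 2, 4, 3, 2], 5)
lst[0]=1 != 5: 0 + count([5, 2, 4, 3, 2], 5)
lst[0]=5 == 5: 1 + count([2, 4, 3, 2], 5)
lst[0]=2 != 5: 0 + count([4, 3, 2], 5)
lst[0]=4 != 5: 0 + count([3, 2], 5)
lst[0]=3 != 5: 0 + count([2], 5)
lst[0]=2 != 5: 0 + count([], 5)
= 1


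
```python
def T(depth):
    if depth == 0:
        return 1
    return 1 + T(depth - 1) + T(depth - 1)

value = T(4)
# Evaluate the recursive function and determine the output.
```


T(4)
= 1 + T(3) + T(3)
= 1 + 2 * T(3)
T(k) = 2^(k+1) - 1
T(0) = 1
T(1) = 3
T(2) = 7
T(3) = 15
T(4) = 31
T(4) = 2^5 - 1 = 31


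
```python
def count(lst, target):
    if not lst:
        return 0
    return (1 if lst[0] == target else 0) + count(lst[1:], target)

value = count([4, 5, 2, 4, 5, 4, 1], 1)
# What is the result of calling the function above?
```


count([4, 5, 2, 4, 5, 4, 1], 1)
lst[0]=4 != 1: 0 + count([5, 2, 4, 5, 4, 1], 1)
lst[0]=5 != 1: 0 + count([2, 4, 5, 4, 1], 1)
lst[0]=2 != 1: 0 + count([4, 5, 4, 1], 1)
lst[0]=4 != 1: 0 + count([5, 4, 1], 1)
lst[0]=5 != 1: 0 + count([4, 1], 1)
lst[0]=4 != 1: 0 + count([1], 1)
lst[0]=1 == 1: 1 + count([], 1)
= 1


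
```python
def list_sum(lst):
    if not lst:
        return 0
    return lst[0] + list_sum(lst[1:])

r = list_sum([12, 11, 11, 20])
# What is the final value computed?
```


list_sum([12, 11, 11, 20])
= 12 + list_sum([11, 11, 20])
= 12 + 11 + list_sum([11, 20])
= 12 + 11 + 11 + list_sum([20])
= 12 + 11 + 11 + 20 + list_sum([])
= 12 + 11 + 11 + 20 + 0
= 54


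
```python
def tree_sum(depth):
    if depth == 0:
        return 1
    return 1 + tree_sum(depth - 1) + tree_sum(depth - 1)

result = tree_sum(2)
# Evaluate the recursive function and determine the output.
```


tree_sum(2)
= 1 + tree_sum(1) + tree_sum(1)
= 1 + 2 * tree_sum(1)
tree_sum(k) = 2^(k+1) - 1
tree_sum(0) = 1
tree_sum(1) = 3
tree_sum(2) = 7
tree_sum(2) = 2^3 - 1 = 7


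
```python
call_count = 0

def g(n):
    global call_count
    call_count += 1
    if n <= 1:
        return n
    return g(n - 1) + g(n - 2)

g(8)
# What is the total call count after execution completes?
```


g(8) calls g(7) and g(6); each non-base call branches into two more.
Let C(k) = total number of calls made by g(k), including the call to g(k) itself.
Base cases: C(0) = 1, C(1) = 1
Recurrence: C(k) = 1 + C(k-1) + C(k-2)
  C(2) = 1 + C(1) + C(0) = 1 + 1 + 1 = 3
  C(3) = 1 + C(2) + C(1) = 1 + 3 + 1 = 5
  C(4) = 1 + C(3) + C(2) = 1 + 5 + 3 = 9
  C(5) = 1 + C(4) + C(3) = 1 + 9 + 5 = 15
  C(6) = 1 + C(5) + C(4) = 1 + 15 + 9 = 25
  C(7) = 1 + C(6) + C(5) = 1 + 25 + 15 = 41
  C(8) = 1 + C(7) + C(6) = 1 + 41 + 25 = 67
Total calls = C(8) = 67


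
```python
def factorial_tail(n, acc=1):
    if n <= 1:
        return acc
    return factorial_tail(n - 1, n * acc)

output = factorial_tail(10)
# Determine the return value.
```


factorial_tail(10, 1)
= factorial_tail(9, 10 * 1) = factorial_tail(9, 10)
= factorial_tail(8, 9 * 10) = factorial_tail(8, 90)
= factorial_tail(7, 8 * 90) = factorial_tail(7, 720)
= factorial_tail(6, 7 * 720) = factorial_tail(6, 5040)
= factorial_tail(5, 6 * 5040) = factorial_tail(5, 30240)
= factorial_tail(4, 5 * 30240) = factorial_tail(4, 151200)
= factorial_tail(3, 4 * 151200) = factorial_tail(3, 604800)
= factorial_tail(2, 3 * 604800) = factorial_tail(2, 1814400)
= factorial_tail(1, 2 * 1814400) = factorial_tail(1, 3628800)
n <= 1, return acc = 3628800


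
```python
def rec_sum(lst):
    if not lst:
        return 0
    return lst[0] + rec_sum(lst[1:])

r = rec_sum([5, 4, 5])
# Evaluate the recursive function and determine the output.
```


rec_sum([5, 4, 5])
= 5 + rec_sum([4, 5])
= 5 + 4 + rec_sum([5])
= 5 + 4 + 5 + rec_sum([])
= 5 + 4 + 5 + 0
= 14


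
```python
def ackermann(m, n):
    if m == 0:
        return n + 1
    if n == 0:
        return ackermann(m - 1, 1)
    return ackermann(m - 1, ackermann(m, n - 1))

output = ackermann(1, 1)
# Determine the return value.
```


ackermann(1, 1)
= ackermann(0, ackermann(1, 0))
First compute ackermann(1, 0) = 2
= ackermann(0, 2)
= 3


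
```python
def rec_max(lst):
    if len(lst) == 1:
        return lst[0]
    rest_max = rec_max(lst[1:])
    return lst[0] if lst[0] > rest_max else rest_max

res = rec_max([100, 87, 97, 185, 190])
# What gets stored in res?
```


rec_max([100, 87, 97, 185, 190])
= compare 100 with rec_max([87, 97, 185, 190])
= compare 87 with rec_max([97, 185, 190])
= compare 97 with rec_max([185, 190])
= compare 185 with rec_max([190])
Base: rec_max([190]) = 190
compare 185 with 190: max = 190
compare 97 with 190: max = 190
compare 87 with 190: max = 190
compare 100 with 190: max = 190
= 190


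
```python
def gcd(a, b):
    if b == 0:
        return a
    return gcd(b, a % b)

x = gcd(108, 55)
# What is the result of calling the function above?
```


gcd(108, 55)
= gcd(55, 108 % 55) = gcd(55, 53)
= gcd(53, 55 % 53) = gcd(53, 2)
= gcd(2, 53 % 2) = gcd(2, 1)
= gcd(1, 2 % 1) = gcd(1, 0)
b == 0, return a = 1


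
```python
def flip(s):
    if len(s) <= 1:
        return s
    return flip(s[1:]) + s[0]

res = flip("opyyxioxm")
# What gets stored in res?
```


flip("opyyxioxm")
= flip("pyyxioxm") + "o"
= flip("yyxioxm") + "p" + "o"
= flip("yxioxm") + "y" + "p" + "o"
= flip("xioxm") + "y" + "y" + "p" + "o"
= flip("ioxm") + "x" + "y" + "y" + "p" + "o"
= flip("oxm") + "i" + "x" + "y" + "y" + "p" + "o"
= flip("xm") + "o" + "i" + "x" + "y" + "y" + "p" + "o"
= flip("m") + "x" + "o" + "i" + "x" + "y" + "y" + "p" + "o"
= "m" + "x" + "o" + "i" + "x" + "y" + "y" + "p" + "o"
= "mxoixyypo"


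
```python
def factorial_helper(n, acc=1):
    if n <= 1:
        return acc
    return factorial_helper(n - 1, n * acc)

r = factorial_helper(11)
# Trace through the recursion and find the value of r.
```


factorial_helper(11, 1)
= factorial_helper(10, 11 * 1) = factorial_helper(10, 11)
= factorial_helper(9, 10 * 11) = factorial_helper(9, 110)
= factorial_helper(8, 9 * 110) = factorial_helper(8, 990)
= factorial_helper(7, 8 * 990) = factorial_helper(7, 7920)
= factorial_helper(6, 7 * 7920) = factorial_helper(6, 55440)
= factorial_helper(5, 6 * 55440) = factorial_helper(5, 332640)
= factorial_helper(4, 5 * 332640) = factorial_helper(4, 1663200)
= factorial_helper(3, 4 * 1663200) = factorial_helper(3, 6652800)
= factorial_helper(2, 3 * 6652800) = factorial_helper(2, 19958400)
= factorial_helper(1, 2 * 19958400) = factorial_helper(1, 39916800)
n <= 1, return acc = 39916800


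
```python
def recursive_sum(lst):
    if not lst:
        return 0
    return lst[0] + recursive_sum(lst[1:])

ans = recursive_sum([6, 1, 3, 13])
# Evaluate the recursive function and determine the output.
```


recursive_sum([6, 1, 3, 13])
= 6 + recursive_sum([1, 3, 13])
= 6 + 1 + recursive_sum([3, 13])
= 6 + 1 + 3 + recursive_sum([13])
= 6 + 1 + 3 + 13 + recursive_sum([])
= 6 + 1 + 3 + 13 + 0
= 23
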